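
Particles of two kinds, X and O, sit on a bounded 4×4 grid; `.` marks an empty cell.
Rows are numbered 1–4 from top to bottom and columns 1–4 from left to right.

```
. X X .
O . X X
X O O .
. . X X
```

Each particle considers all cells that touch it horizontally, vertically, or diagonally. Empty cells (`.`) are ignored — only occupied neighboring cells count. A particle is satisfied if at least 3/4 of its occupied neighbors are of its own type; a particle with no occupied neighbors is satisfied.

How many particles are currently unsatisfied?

9

Row 1: (1,2)X 2/3 not · (1,3)X 3/3 satisfied
Row 2: (2,1)O 1/3 not · (2,3)X 3/5 not · (2,4)X 2/3 not
Row 3: (3,1)X 0/2 not · (3,2)O 2/5 not · (3,3)O 1/5 not
Row 4: (4,3)X 1/3 not · (4,4)X 1/2 not
Unsatisfied: (1,2), (2,1), (2,3), (2,4), (3,1), (3,2), (3,3), (4,3), (4,4) — 9 in total.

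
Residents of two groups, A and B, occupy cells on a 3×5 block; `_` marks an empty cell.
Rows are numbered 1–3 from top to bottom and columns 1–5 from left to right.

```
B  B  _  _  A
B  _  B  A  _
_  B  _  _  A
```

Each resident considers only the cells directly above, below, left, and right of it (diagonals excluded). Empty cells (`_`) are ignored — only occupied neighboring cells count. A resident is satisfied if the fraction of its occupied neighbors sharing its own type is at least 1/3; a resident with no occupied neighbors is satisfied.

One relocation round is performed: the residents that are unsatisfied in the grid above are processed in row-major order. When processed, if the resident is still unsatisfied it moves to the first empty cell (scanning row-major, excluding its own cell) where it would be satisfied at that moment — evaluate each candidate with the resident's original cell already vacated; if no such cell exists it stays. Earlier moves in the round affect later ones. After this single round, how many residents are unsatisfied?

0

Initially unsatisfied (in order): (2,3), (2,4).
  (2,3) → (1,3).
  (2,4): now satisfied by earlier moves; stays.
Resulting grid:
B B B _ A
B _ _ A _
_ B _ _ A
All satisfied now.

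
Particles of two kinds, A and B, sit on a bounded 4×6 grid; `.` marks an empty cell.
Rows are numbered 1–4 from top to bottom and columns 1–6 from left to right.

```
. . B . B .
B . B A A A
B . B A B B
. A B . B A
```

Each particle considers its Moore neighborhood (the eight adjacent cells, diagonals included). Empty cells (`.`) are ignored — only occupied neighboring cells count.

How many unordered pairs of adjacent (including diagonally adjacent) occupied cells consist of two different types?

Scan each occupied cell's neighbors to the right and below (and the two forward diagonals) so each pair is counted once.
From row 1: 4 unlike of 5 pairs (running 4/5).
From row 2: 8 unlike of 14 pairs (running 12/19).
From row 3: 8 unlike of 12 pairs (running 20/31).
From row 4: 2 unlike of 2 pairs (running 22/33).
Total adjacent occupied pairs: 33; unlike-type pairs: 22.

22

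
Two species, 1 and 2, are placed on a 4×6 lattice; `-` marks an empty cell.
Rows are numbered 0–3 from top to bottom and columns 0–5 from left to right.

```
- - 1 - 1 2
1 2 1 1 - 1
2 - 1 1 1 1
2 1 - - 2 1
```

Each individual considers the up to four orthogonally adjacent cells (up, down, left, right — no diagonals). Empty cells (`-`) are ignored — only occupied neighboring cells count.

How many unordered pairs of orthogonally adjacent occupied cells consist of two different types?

8

Scan each occupied cell's neighbors to the right and below so each pair is counted once.
From row 0: 2 unlike of 3 pairs (running 2/3).
From row 1: 3 unlike of 7 pairs (running 5/10).
From row 2: 1 unlike of 6 pairs (running 6/16).
From row 3: 2 unlike of 2 pairs (running 8/18).
Total adjacent occupied pairs: 18; unlike-type pairs: 8.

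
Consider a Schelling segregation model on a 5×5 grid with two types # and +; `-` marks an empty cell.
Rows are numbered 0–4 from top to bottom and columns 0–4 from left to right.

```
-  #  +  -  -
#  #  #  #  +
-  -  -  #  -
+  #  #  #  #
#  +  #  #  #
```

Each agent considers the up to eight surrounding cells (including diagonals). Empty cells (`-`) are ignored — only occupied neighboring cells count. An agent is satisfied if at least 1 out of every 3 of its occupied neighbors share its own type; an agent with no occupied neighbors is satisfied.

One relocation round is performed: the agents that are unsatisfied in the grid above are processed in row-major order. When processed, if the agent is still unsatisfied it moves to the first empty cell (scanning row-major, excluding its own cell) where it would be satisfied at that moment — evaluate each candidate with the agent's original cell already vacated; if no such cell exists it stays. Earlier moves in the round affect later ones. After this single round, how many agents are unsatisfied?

1

Initially unsatisfied (in order): (0,2), (1,4), (4,1).
  (0,2) → (0,3).
  (1,4): now satisfied by earlier moves; stays.
  (4,1) → (0,4).
Resulting grid:
- # - + +
# # # # +
- - - # -
+ # # # #
# - # # #
Unsatisfied now: (3,0).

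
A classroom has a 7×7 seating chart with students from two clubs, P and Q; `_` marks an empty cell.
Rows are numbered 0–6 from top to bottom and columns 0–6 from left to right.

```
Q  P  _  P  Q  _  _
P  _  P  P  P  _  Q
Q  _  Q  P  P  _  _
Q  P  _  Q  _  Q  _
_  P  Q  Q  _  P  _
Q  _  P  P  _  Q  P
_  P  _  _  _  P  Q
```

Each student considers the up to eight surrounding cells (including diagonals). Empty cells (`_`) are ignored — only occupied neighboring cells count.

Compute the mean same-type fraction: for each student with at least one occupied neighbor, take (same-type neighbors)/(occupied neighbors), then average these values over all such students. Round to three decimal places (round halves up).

(0,0)Q 0/2
(0,1)P 2/3
(0,3)P 3/4
(0,4)Q 0/3
(1,0)P 1/3
(1,2)P 4/5
(1,3)P 5/7
(1,4)P 4/5
(1,6)Q — no occupied neighbors
(2,0)Q 1/3
(2,2)Q 1/5
(2,3)P 4/6
(2,4)P 3/5
(3,0)Q 1/3
(3,1)P 1/5
(3,3)Q 3/5
(3,5)Q 0/2
(4,1)P 2/5
(4,2)Q 2/6
(4,3)Q 2/4
(4,5)P 1/3
(5,0)Q 0/2
(5,2)P 3/5
(5,3)P 1/3
(5,5)Q 1/4
(5,6)P 2/4
(6,1)P 1/2
(6,5)P 1/3
(6,6)Q 1/3
Sum over 28 students: 0/2 + 2/3 + 3/4 + 0/3 + 1/3 + 4/5 + 5/7 + 4/5 + 1/3 + 1/5 + 4/6 + 3/5 + 1/3 + 1/5 + 3/5 + 0/2 + 2/5 + 2/6 + 2/4 + 1/3 + 0/2 + 3/5 + 1/3 + 1/4 + 2/4 + 1/2 + 1/3 + 1/3 = 799/70; mean = 799/70 ÷ 28 = 799/1960 = 0.407653… → 0.408.

0.408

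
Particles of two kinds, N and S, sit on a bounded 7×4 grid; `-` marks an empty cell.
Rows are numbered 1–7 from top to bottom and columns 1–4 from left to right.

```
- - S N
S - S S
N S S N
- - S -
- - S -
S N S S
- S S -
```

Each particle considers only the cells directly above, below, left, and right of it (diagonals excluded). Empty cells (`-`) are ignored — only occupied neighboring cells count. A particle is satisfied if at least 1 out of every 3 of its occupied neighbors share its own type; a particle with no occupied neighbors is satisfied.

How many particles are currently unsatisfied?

Row 1: (1,3)S 1/2 satisfied · (1,4)N 0/2 not
Row 2: (2,1)S 0/1 not · (2,3)S 3/3 satisfied · (2,4)S 1/3 satisfied
Row 3: (3,1)N 0/2 not · (3,2)S 1/2 satisfied · (3,3)S 3/4 satisfied · (3,4)N 0/2 not
Row 4: (4,3)S 2/2 satisfied
Row 5: (5,3)S 2/2 satisfied
Row 6: (6,1)S 0/1 not · (6,2)N 0/3 not · (6,3)S 3/4 satisfied · (6,4)S 1/1 satisfied
Row 7: (7,2)S 1/2 satisfied · (7,3)S 2/2 satisfied
Unsatisfied: (1,4), (2,1), (3,1), (3,4), (6,1), (6,2) — 6 in total.

6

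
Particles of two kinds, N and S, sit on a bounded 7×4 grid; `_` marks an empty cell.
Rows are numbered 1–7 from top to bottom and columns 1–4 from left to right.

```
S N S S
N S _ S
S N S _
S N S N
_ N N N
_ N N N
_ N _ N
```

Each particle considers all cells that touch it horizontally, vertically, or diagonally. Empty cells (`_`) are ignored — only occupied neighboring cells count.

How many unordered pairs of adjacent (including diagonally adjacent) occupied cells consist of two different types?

21

Scan each occupied cell's neighbors to the right and below (and the two forward diagonals) so each pair is counted once.
Row 1: S(1,1)–N(1,2)≠ S(1,1)–N(2,1)≠ S(1,1)–S(2,2)= N(1,2)–S(1,3)≠ N(1,2)–S(2,2)≠ N(1,2)–N(2,1)= S(1,3)–S(1,4)= S(1,3)–S(2,4)= S(1,3)–S(2,2)= S(1,4)–S(2,4)=  → 4/10 unlike.
Row 2: N(2,1)–S(2,2)≠ N(2,1)–S(3,1)≠ N(2,1)–N(3,2)= S(2,2)–N(3,2)≠ S(2,2)–S(3,3)= S(2,2)–S(3,1)= S(2,4)–S(3,3)=  → 3/7 unlike.
Row 3: S(3,1)–N(3,2)≠ S(3,1)–S(4,1)= S(3,1)–N(4,2)≠ N(3,2)–S(3,3)≠ N(3,2)–N(4,2)= N(3,2)–S(4,3)≠ N(3,2)–S(4,1)≠ S(3,3)–S(4,3)= S(3,3)–N(4,4)≠ S(3,3)–N(4,2)≠  → 7/10 unlike.
Row 4: S(4,1)–N(4,2)≠ S(4,1)–N(5,2)≠ N(4,2)–S(4,3)≠ N(4,2)–N(5,2)= N(4,2)–N(5,3)= S(4,3)–N(4,4)≠ S(4,3)–N(5,3)≠ S(4,3)–N(5,4)≠ S(4,3)–N(5,2)≠ N(4,4)–N(5,4)= N(4,4)–N(5,3)=  → 7/11 unlike.
Row 5: N(5,2)–N(5,3)= N(5,2)–N(6,2)= N(5,2)–N(6,3)= N(5,3)–N(5,4)= N(5,3)–N(6,3)= N(5,3)–N(6,4)= N(5,3)–N(6,2)= N(5,4)–N(6,4)= N(5,4)–N(6,3)=  → 0/9 unlike.
Row 6: N(6,2)–N(6,3)= N(6,2)–N(7,2)= N(6,3)–N(6,4)= N(6,3)–N(7,4)= N(6,3)–N(7,2)= N(6,4)–N(7,4)=  → 0/6 unlike.
Total adjacent occupied pairs: 53; unlike-type pairs: 21.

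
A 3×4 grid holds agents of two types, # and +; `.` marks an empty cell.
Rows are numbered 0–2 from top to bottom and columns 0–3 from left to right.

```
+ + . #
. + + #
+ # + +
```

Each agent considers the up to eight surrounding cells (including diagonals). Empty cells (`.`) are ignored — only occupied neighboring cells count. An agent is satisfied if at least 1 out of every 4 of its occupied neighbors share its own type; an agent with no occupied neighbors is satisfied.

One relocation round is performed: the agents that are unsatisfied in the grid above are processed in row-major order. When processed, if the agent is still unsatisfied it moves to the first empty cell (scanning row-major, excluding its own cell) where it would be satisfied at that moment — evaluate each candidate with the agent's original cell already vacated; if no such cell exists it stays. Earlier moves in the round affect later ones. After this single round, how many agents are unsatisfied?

Initially unsatisfied (in order): (2,1).
  (2,1) → (0,2).
Resulting grid:
+ + # #
. + + #
+ . + +
All satisfied now.

0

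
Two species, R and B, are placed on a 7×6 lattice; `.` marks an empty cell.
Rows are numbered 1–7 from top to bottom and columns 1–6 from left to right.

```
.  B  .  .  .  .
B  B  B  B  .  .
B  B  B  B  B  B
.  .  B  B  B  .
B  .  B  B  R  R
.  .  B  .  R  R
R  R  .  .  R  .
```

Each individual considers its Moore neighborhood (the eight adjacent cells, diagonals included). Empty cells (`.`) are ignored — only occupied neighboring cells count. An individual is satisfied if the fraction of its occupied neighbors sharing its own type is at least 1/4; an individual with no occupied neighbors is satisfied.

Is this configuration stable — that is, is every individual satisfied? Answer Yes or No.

Row 1: (1,2)B 3/3 ok
Row 2: (2,1)B 4/4 ok · (2,2)B 6/6 ok · (2,3)B 6/6 ok · (2,4)B 4/4 ok
Row 3: (3,1)B 3/3 ok · (3,2)B 6/6 ok · (3,3)B 7/7 ok · (3,4)B 7/7 ok · (3,5)B 5/5 ok · (3,6)B 2/2 ok
Row 4: (4,3)B 6/6 ok · (4,4)B 7/8 ok · (4,5)B 5/7 ok
Row 5: (5,1)B 0/0 ok · (5,3)B 4/4 ok · (5,4)B 5/7 ok · (5,5)R 3/6 ok · (5,6)R 3/4 ok
Row 6: (6,3)B 2/3 ok · (6,5)R 4/5 ok · (6,6)R 4/4 ok
Row 7: (7,1)R 1/1 ok · (7,2)R 1/2 ok · (7,5)R 2/2 ok
All meet the threshold, so the configuration is stable.

Yes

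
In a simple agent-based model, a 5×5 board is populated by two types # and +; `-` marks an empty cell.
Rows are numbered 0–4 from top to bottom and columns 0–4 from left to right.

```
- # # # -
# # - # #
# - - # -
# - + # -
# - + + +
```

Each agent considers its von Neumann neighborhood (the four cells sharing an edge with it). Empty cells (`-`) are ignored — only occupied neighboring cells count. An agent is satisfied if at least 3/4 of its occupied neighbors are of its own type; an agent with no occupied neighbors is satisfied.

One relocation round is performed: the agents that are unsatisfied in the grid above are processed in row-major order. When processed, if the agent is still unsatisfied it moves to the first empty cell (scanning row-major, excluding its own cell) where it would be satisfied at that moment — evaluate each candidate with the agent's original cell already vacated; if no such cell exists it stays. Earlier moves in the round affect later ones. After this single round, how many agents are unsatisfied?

0

Initially unsatisfied (in order): (3,2), (3,3), (4,3).
  (3,2): no empty cell satisfies it; stays.
  (3,3) → (0,0).
  (4,3): now satisfied by earlier moves; stays.
Resulting grid:
# # # # -
# # - # #
# - - # -
# - + - -
# - + + +
All satisfied now.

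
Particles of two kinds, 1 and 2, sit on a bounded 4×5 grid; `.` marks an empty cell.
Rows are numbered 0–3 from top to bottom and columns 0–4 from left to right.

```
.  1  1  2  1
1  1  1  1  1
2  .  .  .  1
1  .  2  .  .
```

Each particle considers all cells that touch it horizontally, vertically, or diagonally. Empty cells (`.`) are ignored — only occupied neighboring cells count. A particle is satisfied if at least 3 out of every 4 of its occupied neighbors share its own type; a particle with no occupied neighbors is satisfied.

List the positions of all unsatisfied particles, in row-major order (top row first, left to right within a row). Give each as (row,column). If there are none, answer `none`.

(0,1)1 4/4 ✓
(0,2)1 4/5 ✓
(0,3)2 0/5 ✗
(0,4)1 2/3 ✗
(1,0)1 2/3 ✗
(1,1)1 4/5 ✓
(1,2)1 4/5 ✓
(1,3)1 5/6 ✓
(1,4)1 3/4 ✓
(2,0)2 0/3 ✗
(2,4)1 2/2 ✓
(3,0)1 0/1 ✗
(3,2)2 0/0 ✓

(0,3), (0,4), (1,0), (2,0), (3,0)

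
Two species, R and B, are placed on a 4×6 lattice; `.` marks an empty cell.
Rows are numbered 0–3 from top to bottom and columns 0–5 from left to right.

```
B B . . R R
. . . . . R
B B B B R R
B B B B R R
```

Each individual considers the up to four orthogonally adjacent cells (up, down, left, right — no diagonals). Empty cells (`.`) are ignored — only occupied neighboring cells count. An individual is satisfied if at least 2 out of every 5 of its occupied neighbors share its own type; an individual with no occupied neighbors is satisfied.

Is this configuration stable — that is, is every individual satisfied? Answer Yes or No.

Yes

(0,0)B 1/1 ✓
(0,1)B 1/1 ✓
(0,4)R 1/1 ✓
(0,5)R 2/2 ✓
(1,5)R 2/2 ✓
(2,0)B 2/2 ✓
(2,1)B 3/3 ✓
(2,2)B 3/3 ✓
(2,3)B 2/3 ✓
(2,4)R 2/3 ✓
(2,5)R 3/3 ✓
(3,0)B 2/2 ✓
(3,1)B 3/3 ✓
(3,2)B 3/3 ✓
(3,3)B 2/3 ✓
(3,4)R 2/3 ✓
(3,5)R 2/2 ✓
All meet the threshold, so the configuration is stable.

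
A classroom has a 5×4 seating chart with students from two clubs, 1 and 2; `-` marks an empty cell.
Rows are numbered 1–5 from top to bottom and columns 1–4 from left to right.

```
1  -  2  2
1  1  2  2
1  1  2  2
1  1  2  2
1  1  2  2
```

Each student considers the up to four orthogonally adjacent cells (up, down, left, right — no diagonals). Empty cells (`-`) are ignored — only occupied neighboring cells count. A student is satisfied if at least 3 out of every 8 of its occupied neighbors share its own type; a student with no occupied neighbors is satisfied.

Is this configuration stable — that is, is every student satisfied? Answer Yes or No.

Row 1: (1,1)1 1/1 ✓ · (1,3)2 2/2 ✓ · (1,4)2 2/2 ✓
Row 2: (2,1)1 3/3 ✓ · (2,2)1 2/3 ✓ · (2,3)2 3/4 ✓ · (2,4)2 3/3 ✓
Row 3: (3,1)1 3/3 ✓ · (3,2)1 3/4 ✓ · (3,3)2 3/4 ✓ · (3,4)2 3/3 ✓
Row 4: (4,1)1 3/3 ✓ · (4,2)1 3/4 ✓ · (4,3)2 3/4 ✓ · (4,4)2 3/3 ✓
Row 5: (5,1)1 2/2 ✓ · (5,2)1 2/3 ✓ · (5,3)2 2/3 ✓ · (5,4)2 2/2 ✓
All meet the threshold, so the configuration is stable.

Yes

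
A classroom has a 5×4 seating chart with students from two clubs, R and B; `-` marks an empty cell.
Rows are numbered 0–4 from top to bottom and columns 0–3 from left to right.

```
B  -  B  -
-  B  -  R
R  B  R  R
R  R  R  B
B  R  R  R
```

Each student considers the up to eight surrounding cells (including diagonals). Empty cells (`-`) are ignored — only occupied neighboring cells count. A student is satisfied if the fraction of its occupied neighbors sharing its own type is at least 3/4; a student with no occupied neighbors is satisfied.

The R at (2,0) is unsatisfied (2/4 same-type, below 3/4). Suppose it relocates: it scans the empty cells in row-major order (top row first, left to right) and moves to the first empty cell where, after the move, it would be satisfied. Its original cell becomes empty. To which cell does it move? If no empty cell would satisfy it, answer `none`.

Vacating (2,0). Empty cells in order:
  (0,1): 0/3 same-type → still unsatisfied.
  (0,3): 1/2 same-type → still unsatisfied.
  (1,0): 0/3 same-type → still unsatisfied.
  (1,2): 3/6 same-type → still unsatisfied.

none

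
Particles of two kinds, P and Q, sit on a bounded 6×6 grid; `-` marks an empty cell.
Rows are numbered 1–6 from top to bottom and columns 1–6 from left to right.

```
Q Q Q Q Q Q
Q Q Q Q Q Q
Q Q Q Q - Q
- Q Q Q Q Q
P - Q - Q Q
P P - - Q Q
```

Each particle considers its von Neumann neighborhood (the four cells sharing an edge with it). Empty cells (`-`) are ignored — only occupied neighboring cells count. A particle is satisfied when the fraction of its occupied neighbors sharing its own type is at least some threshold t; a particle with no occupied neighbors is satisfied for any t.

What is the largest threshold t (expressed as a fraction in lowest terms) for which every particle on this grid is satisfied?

Row 1: (1,1)Q 2/2 · (1,2)Q 3/3 · (1,3)Q 3/3 · (1,4)Q 3/3 · (1,5)Q 3/3 · (1,6)Q 2/2
Row 2: (2,1)Q 3/3 · (2,2)Q 4/4 · (2,3)Q 4/4 · (2,4)Q 4/4 · (2,5)Q 3/3 · (2,6)Q 3/3
Row 3: (3,1)Q 2/2 · (3,2)Q 4/4 · (3,3)Q 4/4 · (3,4)Q 3/3 · (3,6)Q 2/2
Row 4: (4,2)Q 2/2 · (4,3)Q 4/4 · (4,4)Q 3/3 · (4,5)Q 3/3 · (4,6)Q 3/3
Row 5: (5,1)P 1/1 · (5,3)Q 1/1 · (5,5)Q 3/3 · (5,6)Q 3/3
Row 6: (6,1)P 2/2 · (6,2)P 1/1 · (6,5)Q 2/2 · (6,6)Q 2/2
The smallest same-type fraction is 2/2 at (1,1), which reduces to 1/1. Any threshold above that leaves this particle unsatisfied.

1/1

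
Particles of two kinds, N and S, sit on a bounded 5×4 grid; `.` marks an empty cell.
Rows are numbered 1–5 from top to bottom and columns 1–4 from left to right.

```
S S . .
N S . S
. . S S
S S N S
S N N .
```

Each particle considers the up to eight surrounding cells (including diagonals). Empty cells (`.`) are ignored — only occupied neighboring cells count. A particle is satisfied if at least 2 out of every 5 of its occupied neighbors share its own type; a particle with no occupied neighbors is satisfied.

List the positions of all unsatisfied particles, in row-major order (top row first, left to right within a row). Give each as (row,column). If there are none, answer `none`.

Row 1: (1,1)S 2/3 ok · (1,2)S 2/3 ok
Row 2: (2,1)N 0/3 unhappy · (2,2)S 3/4 ok · (2,4)S 2/2 ok
Row 3: (3,3)S 5/6 ok · (3,4)S 3/4 ok
Row 4: (4,1)S 2/3 ok · (4,2)S 3/6 ok · (4,3)N 2/6 unhappy · (4,4)S 2/4 ok
Row 5: (5,1)S 2/3 ok · (5,2)N 2/5 ok · (5,3)N 2/4 ok

(2,1), (4,3)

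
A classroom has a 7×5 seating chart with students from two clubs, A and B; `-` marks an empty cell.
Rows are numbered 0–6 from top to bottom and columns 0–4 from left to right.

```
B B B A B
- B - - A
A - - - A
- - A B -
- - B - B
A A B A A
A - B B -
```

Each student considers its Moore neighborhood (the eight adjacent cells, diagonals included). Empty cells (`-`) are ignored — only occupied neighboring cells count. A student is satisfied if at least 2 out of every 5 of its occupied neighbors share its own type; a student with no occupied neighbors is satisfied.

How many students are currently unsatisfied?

Row 0: (0,0)B 2/2 satisfied · (0,1)B 3/3 satisfied · (0,2)B 2/3 satisfied · (0,3)A 1/3 not · (0,4)B 0/2 not
Row 1: (1,1)B 3/4 satisfied · (1,4)A 2/3 satisfied
Row 2: (2,0)A 0/1 not · (2,4)A 1/2 satisfied
Row 3: (3,2)A 0/2 not · (3,3)B 2/4 satisfied
Row 4: (4,2)B 2/5 satisfied · (4,4)B 1/3 not
Row 5: (5,0)A 2/2 satisfied · (5,1)A 2/5 satisfied · (5,2)B 3/5 satisfied · (5,3)A 1/6 not · (5,4)A 1/3 not
Row 6: (6,0)A 2/2 satisfied · (6,2)B 2/4 satisfied · (6,3)B 2/4 satisfied
Unsatisfied: (0,3), (0,4), (2,0), (3,2), (4,4), (5,3), (5,4) — 7 in total.

7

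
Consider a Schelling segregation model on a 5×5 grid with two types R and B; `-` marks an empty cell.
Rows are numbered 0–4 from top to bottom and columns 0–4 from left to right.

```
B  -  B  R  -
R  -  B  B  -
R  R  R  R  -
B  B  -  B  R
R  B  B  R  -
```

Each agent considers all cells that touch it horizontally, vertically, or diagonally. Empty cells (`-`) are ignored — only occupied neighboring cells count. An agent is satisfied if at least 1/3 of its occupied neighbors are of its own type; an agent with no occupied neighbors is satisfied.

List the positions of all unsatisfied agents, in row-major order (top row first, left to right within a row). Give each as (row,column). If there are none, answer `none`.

(0,0)B 0/1 not
(0,2)B 2/3 satisfied
(0,3)R 0/3 not
(1,0)R 2/3 satisfied
(1,2)B 2/6 satisfied
(1,3)B 2/5 satisfied
(2,0)R 2/4 satisfied
(2,1)R 3/6 satisfied
(2,2)R 2/6 satisfied
(2,3)R 2/5 satisfied
(3,0)B 2/5 satisfied
(3,1)B 3/7 satisfied
(3,3)B 1/5 not
(3,4)R 2/3 satisfied
(4,0)R 0/3 not
(4,1)B 3/4 satisfied
(4,2)B 3/4 satisfied
(4,3)R 1/3 satisfied

(0,0), (0,3), (3,3), (4,0)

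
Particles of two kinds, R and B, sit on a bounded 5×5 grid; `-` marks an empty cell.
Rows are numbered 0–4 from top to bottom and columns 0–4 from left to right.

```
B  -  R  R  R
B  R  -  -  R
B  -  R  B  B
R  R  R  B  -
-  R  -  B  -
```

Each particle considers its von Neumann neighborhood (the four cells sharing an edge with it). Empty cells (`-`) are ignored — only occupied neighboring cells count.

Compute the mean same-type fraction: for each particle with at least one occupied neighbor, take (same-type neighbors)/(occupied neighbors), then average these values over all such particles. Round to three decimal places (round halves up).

0.716

(0,0)B 1/1
(0,2)R 1/1
(0,3)R 2/2
(0,4)R 2/2
(1,0)B 2/3
(1,1)R 0/1
(1,4)R 1/2
(2,0)B 1/2
(2,2)R 1/2
(2,3)B 2/3
(2,4)B 1/2
(3,0)R 1/2
(3,1)R 3/3
(3,2)R 2/3
(3,3)B 2/3
(4,1)R 1/1
(4,3)B 1/1
Sum over 17 particles: 1/1 + 1/1 + 2/2 + 2/2 + 2/3 + 0/1 + 1/2 + 1/2 + 1/2 + 2/3 + 1/2 + 1/2 + 3/3 + 2/3 + 2/3 + 1/1 + 1/1 = 73/6; mean = 73/6 ÷ 17 = 73/102 = 0.715686… → 0.716.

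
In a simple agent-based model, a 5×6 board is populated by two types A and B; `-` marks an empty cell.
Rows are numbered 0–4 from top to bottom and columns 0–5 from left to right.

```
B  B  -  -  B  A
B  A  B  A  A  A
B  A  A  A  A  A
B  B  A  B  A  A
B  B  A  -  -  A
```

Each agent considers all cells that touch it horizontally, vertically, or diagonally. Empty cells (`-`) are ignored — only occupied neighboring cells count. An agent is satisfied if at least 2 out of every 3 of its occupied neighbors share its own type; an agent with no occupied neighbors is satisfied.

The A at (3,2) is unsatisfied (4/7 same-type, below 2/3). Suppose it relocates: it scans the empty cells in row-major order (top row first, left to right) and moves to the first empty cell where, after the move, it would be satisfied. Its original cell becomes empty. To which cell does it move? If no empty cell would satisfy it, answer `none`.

(4,3)

Vacating (3,2). Empty cells in order:
  (0,2): 2/4 same-type → still unsatisfied.
  (0,3): 2/4 same-type → still unsatisfied.
  (4,3): 2/3 same-type → satisfied — stop here.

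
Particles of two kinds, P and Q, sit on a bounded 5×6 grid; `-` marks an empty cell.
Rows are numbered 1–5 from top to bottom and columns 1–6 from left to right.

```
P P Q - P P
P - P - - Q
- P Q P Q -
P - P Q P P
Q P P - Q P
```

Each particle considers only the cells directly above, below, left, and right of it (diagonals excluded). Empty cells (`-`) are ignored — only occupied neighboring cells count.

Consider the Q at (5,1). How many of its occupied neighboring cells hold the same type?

0

Occupied neighbors of (5,1): (4,1)=P, (5,2)=P.
Same type (Q): 0 of 2.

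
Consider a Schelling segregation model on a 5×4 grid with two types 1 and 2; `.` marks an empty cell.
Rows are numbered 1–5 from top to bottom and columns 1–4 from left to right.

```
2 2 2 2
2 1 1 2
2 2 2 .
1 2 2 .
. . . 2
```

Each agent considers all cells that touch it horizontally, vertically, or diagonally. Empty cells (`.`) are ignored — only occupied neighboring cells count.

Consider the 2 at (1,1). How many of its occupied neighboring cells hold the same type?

2

Occupied neighbors of (1,1): (1,2)=2, (2,1)=2, (2,2)=1.
Same type (2): 2 of 3.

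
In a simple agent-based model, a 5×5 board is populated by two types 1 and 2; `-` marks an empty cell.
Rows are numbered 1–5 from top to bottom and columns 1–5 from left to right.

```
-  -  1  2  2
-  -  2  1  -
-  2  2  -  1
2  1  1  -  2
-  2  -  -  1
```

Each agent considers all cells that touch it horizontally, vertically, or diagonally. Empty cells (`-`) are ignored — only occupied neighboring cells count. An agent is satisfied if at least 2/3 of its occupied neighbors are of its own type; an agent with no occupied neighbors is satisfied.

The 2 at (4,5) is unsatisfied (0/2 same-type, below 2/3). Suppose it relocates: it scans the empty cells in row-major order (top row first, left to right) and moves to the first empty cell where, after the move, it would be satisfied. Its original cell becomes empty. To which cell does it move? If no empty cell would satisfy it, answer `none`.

Vacating (4,5). Empty cells in order:
  (1,1): 0/0 same-type → satisfied — stop here.

(1,1)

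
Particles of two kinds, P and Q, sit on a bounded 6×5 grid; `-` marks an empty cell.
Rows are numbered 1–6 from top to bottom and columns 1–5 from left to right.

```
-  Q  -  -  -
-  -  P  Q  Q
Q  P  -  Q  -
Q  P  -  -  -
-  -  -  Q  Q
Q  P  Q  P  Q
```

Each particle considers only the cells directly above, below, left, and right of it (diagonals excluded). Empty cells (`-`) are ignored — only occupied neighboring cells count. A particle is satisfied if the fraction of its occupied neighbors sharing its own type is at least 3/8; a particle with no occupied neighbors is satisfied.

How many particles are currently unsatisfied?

(1,2)Q 0/0 ok
(2,3)P 0/1 unhappy
(2,4)Q 2/3 ok
(2,5)Q 1/1 ok
(3,1)Q 1/2 ok
(3,2)P 1/2 ok
(3,4)Q 1/1 ok
(4,1)Q 1/2 ok
(4,2)P 1/2 ok
(5,4)Q 1/2 ok
(5,5)Q 2/2 ok
(6,1)Q 0/1 unhappy
(6,2)P 0/2 unhappy
(6,3)Q 0/2 unhappy
(6,4)P 0/3 unhappy
(6,5)Q 1/2 ok
Unsatisfied: (2,3), (6,1), (6,2), (6,3), (6,4) — 5 in total.

5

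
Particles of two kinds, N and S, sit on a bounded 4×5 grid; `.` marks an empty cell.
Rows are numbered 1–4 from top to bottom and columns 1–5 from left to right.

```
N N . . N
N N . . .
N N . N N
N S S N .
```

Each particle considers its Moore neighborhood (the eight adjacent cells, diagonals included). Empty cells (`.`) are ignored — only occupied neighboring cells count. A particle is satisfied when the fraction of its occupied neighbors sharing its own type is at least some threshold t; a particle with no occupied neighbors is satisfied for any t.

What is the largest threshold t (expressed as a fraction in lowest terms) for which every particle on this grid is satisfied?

1/4

Row 1: (1,1)N 3/3 · (1,2)N 3/3 · (1,5)N — no occupied neighbors
Row 2: (2,1)N 5/5 · (2,2)N 5/5
Row 3: (3,1)N 4/5 · (3,2)N 4/6 · (3,4)N 2/3 · (3,5)N 2/2
Row 4: (4,1)N 2/3 · (4,2)S 1/4 · (4,3)S 1/4 · (4,4)N 2/3
The smallest same-type fraction is 1/4 at (4,2), which reduces to 1/4. Any threshold above that leaves this particle unsatisfied.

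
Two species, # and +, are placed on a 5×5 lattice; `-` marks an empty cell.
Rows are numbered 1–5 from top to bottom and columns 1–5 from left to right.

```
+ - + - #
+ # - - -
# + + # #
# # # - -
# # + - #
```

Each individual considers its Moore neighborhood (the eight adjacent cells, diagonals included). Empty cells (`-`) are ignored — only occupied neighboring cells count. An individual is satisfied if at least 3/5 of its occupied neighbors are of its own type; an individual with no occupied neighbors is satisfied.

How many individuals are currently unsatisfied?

8

(1,1)+ 1/2 unhappy
(1,3)+ 0/1 unhappy
(1,5)# 0/0 ok
(2,1)+ 2/4 unhappy
(2,2)# 1/6 unhappy
(3,1)# 3/5 ok
(3,2)+ 2/7 unhappy
(3,3)+ 1/5 unhappy
(3,4)# 2/3 ok
(3,5)# 1/1 ok
(4,1)# 4/5 ok
(4,2)# 5/8 ok
(4,3)# 3/6 unhappy
(5,1)# 3/3 ok
(5,2)# 4/5 ok
(5,3)+ 0/3 unhappy
(5,5)# 0/0 ok
Unsatisfied: (1,1), (1,3), (2,1), (2,2), (3,2), (3,3), (4,3), (5,3) — 8 in total.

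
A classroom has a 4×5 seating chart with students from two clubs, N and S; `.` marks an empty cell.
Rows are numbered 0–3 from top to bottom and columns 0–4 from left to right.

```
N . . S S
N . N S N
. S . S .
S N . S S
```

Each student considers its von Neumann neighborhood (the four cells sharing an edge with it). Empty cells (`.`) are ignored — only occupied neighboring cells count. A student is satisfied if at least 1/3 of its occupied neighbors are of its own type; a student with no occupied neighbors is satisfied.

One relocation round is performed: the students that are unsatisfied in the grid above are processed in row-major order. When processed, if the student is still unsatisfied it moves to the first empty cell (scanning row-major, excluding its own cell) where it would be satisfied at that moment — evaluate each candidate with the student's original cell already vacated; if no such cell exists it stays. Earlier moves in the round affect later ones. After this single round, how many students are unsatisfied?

Initially unsatisfied (in order): (1,2), (1,4), (2,1), (3,0), (3,1).
  (1,2) → (0,1).
  (1,4) → (0,2).
  (2,1) → (1,2).
  (3,0) → (1,1).
  (3,1): now satisfied by earlier moves; stays.
Resulting grid:
N N N S S
N S S S .
. . . S .
. N . S S
All satisfied now.

0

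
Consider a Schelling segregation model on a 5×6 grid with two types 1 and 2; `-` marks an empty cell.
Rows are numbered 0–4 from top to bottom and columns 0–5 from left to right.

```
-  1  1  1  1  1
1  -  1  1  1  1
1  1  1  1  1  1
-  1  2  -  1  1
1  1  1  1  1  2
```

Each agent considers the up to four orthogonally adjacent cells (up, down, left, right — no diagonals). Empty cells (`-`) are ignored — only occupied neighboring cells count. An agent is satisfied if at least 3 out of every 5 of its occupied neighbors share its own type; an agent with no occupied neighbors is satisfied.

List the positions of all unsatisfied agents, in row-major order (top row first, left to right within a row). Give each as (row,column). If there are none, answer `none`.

Row 0: (0,1)1 1/1 ok · (0,2)1 3/3 ok · (0,3)1 3/3 ok · (0,4)1 3/3 ok · (0,5)1 2/2 ok
Row 1: (1,0)1 1/1 ok · (1,2)1 3/3 ok · (1,3)1 4/4 ok · (1,4)1 4/4 ok · (1,5)1 3/3 ok
Row 2: (2,0)1 2/2 ok · (2,1)1 3/3 ok · (2,2)1 3/4 ok · (2,3)1 3/3 ok · (2,4)1 4/4 ok · (2,5)1 3/3 ok
Row 3: (3,1)1 2/3 ok · (3,2)2 0/3 unhappy · (3,4)1 3/3 ok · (3,5)1 2/3 ok
Row 4: (4,0)1 1/1 ok · (4,1)1 3/3 ok · (4,2)1 2/3 ok · (4,3)1 2/2 ok · (4,4)1 2/3 ok · (4,5)2 0/2 unhappy

(3,2), (4,5)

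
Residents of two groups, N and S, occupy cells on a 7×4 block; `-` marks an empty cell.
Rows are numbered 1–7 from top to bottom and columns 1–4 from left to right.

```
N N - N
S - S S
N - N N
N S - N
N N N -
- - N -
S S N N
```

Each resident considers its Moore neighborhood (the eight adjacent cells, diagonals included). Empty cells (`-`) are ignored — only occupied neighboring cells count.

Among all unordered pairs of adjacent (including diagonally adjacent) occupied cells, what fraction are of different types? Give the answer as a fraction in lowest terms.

Scan each occupied cell's neighbors to the right and below (and the two forward diagonals) so each pair is counted once.
From row 1: 5 unlike of 6 pairs (running 5/6).
From row 2: 5 unlike of 6 pairs (running 10/12).
From row 3: 2 unlike of 6 pairs (running 12/18).
From row 4: 4 unlike of 7 pairs (running 16/25).
From row 5: 0 unlike of 4 pairs (running 16/29).
From row 6: 1 unlike of 3 pairs (running 17/32).
From row 7: 1 unlike of 3 pairs (running 18/35).
Total adjacent occupied pairs: 35; unlike-type pairs: 18.
18/35 is already in lowest terms.

18/35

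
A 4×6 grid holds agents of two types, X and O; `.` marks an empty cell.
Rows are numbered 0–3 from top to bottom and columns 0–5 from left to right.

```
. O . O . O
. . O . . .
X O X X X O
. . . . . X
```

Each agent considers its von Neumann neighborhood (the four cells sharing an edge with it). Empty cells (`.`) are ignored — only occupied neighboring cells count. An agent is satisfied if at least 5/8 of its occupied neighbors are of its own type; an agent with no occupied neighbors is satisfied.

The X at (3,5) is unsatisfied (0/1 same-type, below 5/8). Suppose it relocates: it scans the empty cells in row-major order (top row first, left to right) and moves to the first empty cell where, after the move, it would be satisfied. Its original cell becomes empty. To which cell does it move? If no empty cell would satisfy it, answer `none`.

(1,0)

Vacating (3,5). Empty cells in order:
  (0,0): 0/1 same-type → still unsatisfied.
  (0,2): 0/3 same-type → still unsatisfied.
  (0,4): 0/2 same-type → still unsatisfied.
  (1,0): 1/1 same-type → satisfied — stop here.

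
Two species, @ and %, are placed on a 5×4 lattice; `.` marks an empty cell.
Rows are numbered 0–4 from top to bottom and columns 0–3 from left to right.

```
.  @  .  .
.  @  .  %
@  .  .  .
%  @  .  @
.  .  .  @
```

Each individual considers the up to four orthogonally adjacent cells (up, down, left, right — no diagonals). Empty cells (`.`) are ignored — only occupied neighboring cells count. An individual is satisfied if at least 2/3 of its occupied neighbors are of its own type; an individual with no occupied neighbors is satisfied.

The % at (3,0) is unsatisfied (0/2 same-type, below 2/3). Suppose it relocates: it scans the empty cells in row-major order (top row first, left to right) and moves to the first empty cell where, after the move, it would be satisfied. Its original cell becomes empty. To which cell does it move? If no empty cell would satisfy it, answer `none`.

(0,3)

Vacating (3,0). Empty cells in order:
  (0,0): 0/1 same-type → still unsatisfied.
  (0,2): 0/1 same-type → still unsatisfied.
  (0,3): 1/1 same-type → satisfied — stop here.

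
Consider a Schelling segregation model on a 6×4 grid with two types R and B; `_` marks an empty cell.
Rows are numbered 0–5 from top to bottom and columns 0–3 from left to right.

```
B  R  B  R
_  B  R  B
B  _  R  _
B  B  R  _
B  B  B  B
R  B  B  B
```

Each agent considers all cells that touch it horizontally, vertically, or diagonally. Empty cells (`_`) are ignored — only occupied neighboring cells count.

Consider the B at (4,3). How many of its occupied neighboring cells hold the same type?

3

Occupied neighbors of (4,3): (3,2)=R, (4,2)=B, (5,2)=B, (5,3)=B.
Same type (B): 3 of 4.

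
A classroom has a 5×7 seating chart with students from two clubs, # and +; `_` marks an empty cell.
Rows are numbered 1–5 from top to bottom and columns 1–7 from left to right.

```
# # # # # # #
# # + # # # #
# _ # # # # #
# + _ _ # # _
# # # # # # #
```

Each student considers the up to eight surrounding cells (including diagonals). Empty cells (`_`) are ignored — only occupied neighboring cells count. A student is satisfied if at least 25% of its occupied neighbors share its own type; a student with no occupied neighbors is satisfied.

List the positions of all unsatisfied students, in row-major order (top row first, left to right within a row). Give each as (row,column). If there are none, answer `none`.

(2,3), (4,2)

(1,1)# 3/3 ok
(1,2)# 4/5 ok
(1,3)# 4/5 ok
(1,4)# 4/5 ok
(1,5)# 5/5 ok
(1,6)# 5/5 ok
(1,7)# 3/3 ok
(2,1)# 4/4 ok
(2,2)# 6/7 ok
(2,3)+ 0/7 unhappy
(2,4)# 7/8 ok
(2,5)# 8/8 ok
(2,6)# 8/8 ok
(2,7)# 5/5 ok
(3,1)# 3/4 ok
(3,3)# 3/5 ok
(3,4)# 5/6 ok
(3,5)# 7/7 ok
(3,6)# 7/7 ok
(3,7)# 4/4 ok
(4,1)# 3/4 ok
(4,2)+ 0/6 unhappy
(4,5)# 7/7 ok
(4,6)# 7/7 ok
(5,1)# 2/3 ok
(5,2)# 3/4 ok
(5,3)# 2/3 ok
(5,4)# 3/3 ok
(5,5)# 4/4 ok
(5,6)# 4/4 ok
(5,7)# 2/2 ok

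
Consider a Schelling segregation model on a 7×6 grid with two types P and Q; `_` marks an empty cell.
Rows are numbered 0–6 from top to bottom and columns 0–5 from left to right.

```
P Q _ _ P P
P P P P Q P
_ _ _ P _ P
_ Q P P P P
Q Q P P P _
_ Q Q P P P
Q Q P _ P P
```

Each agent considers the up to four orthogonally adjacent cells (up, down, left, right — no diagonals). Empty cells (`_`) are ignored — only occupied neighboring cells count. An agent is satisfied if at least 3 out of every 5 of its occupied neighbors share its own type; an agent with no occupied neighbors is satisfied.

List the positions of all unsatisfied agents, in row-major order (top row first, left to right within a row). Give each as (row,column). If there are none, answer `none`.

(0,0), (0,1), (0,4), (1,4), (3,1), (4,2), (5,2), (6,2)

(0,0)P 1/2 not
(0,1)Q 0/2 not
(0,4)P 1/2 not
(0,5)P 2/2 satisfied
(1,0)P 2/2 satisfied
(1,1)P 2/3 satisfied
(1,2)P 2/2 satisfied
(1,3)P 2/3 satisfied
(1,4)Q 0/3 not
(1,5)P 2/3 satisfied
(2,3)P 2/2 satisfied
(2,5)P 2/2 satisfied
(3,1)Q 1/2 not
(3,2)P 2/3 satisfied
(3,3)P 4/4 satisfied
(3,4)P 3/3 satisfied
(3,5)P 2/2 satisfied
(4,0)Q 1/1 satisfied
(4,1)Q 3/4 satisfied
(4,2)P 2/4 not
(4,3)P 4/4 satisfied
(4,4)P 3/3 satisfied
(5,1)Q 3/3 satisfied
(5,2)Q 1/4 not
(5,3)P 2/3 satisfied
(5,4)P 4/4 satisfied
(5,5)P 2/2 satisfied
(6,0)Q 1/1 satisfied
(6,1)Q 2/3 satisfied
(6,2)P 0/2 not
(6,4)P 2/2 satisfied
(6,5)P 2/2 satisfied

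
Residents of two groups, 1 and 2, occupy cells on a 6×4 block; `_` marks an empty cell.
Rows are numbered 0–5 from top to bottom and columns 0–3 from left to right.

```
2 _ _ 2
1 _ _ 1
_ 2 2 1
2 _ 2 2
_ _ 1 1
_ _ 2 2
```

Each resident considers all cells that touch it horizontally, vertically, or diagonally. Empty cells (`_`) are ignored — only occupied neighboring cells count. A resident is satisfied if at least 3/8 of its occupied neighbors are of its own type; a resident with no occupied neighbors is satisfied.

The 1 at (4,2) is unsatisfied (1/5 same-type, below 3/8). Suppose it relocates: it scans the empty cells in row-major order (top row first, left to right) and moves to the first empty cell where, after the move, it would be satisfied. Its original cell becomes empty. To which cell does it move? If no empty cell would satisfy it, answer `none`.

(0,1)

Vacating (4,2). Empty cells in order:
  (0,1): 1/2 same-type → satisfied — stop here.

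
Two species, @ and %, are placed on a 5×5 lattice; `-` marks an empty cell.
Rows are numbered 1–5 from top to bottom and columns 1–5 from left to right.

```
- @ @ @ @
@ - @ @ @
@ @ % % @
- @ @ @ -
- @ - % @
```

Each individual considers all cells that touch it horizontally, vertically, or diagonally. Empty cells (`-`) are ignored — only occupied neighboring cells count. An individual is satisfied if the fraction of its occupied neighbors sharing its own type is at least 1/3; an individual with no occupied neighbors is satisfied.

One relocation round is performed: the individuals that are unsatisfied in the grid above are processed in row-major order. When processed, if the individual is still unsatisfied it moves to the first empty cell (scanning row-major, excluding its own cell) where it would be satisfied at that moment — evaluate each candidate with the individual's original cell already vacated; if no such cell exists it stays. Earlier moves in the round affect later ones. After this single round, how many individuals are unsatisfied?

Initially unsatisfied (in order): (3,3), (3,4), (5,4).
  (3,3) → (4,5).
  (3,4): no empty cell satisfies it; stays.
  (5,4): no empty cell satisfies it; stays.
Resulting grid:
- @ @ @ @
@ - @ @ @
@ @ - % @
- @ @ @ %
- @ - % @
Unsatisfied now: (3,4), (5,4).

2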